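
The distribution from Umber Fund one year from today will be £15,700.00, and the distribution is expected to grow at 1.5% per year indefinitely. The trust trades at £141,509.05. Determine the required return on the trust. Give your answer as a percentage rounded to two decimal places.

12.59%

P = D₁/(r − g) ⇒ r = D₁/P + g = £15,700.0000/£141,509.05 + 0.015 = 0.110947 + 0.015 = 0.125947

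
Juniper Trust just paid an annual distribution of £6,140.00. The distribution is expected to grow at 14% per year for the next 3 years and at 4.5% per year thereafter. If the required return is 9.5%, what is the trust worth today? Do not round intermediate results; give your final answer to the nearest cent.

D_1 = 6999.60000
D_2 = 7979.54400
D_3 = 9096.68016
Terminal value at year 3: TV = D_3×(1+g_2)/(r−g_2) = 9506.03077/0.05 = 190120.61534
P_0 = D_1/(1+r)^1 + D_2/(1+r)^2 + D_3/(1+r)^3 + TV/(1+r)^3
    = 6392.32877 + 6655.02721 + 6928.52148 + 144806.09890 = 164781.97636

£164781.98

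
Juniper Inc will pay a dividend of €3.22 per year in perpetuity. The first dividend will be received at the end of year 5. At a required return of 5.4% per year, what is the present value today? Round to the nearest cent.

Value at end of year 4: C / r = €3.22 / 0.054 = €59.6296
Discount to today: PV = €59.6296 / (1 + 0.054)^4 = €59.6296 / 1.234134 = €48.32

€48.32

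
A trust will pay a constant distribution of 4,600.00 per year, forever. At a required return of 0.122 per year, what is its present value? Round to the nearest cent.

Level perpetuity: PV = C / r = 4,600.00 / 0.122 = 37,704.92

37704.92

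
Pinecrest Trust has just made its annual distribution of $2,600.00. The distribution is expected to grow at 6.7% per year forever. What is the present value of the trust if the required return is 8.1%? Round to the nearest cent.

D₁ = D₀ × (1 + g) = $2,600.00 × 1.067 = $2,774.2000
Growing perpetuity: P = D₁ / (r − g) = $2,774.2000 / (0.081 − 0.067) = $198,157.14

$198157.14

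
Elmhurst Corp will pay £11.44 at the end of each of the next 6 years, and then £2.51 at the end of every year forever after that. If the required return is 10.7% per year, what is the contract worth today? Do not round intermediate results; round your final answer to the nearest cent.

PV of 6-year annuity: £11.44 × [1 − (1+0.107)^−6] / 0.107 = 48.81851
Perpetuity value at year 6: £2.51 / 0.107 = 23.45794
PV of perpetuity: 23.45794 / (1+0.107)^6 = 12.74689
Total PV = 48.81851 + 12.74689 = 61.56540

£61.57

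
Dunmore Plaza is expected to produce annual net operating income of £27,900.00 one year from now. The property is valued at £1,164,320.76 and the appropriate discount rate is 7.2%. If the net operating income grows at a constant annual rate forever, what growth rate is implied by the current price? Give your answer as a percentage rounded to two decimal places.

P = D₁/(r−g) ⇒ g = r − D₁/P = 0.072 − £27,900.00/£1,164,320.76 = 0.048038

4.80%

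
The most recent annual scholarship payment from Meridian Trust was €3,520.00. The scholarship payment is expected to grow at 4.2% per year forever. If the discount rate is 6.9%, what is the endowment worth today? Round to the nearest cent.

€135845.93

D₁ = D₀ × (1 + g) = €3,520.00 × 1.042 = €3,667.8400
Growing perpetuity: P = D₁ / (r − g) = €3,667.8400 / (0.069 − 0.042) = €135,845.93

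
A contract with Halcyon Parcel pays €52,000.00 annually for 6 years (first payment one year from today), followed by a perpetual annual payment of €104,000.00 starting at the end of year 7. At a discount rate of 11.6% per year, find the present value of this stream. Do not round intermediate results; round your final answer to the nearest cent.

PV of 6-year annuity: €52,000.00 × [1 − (1+0.116)^−6] / 0.116 = 216237.28862
Perpetuity value at year 6: €104,000.00 / 0.116 = 896551.72414
PV of perpetuity: 896551.72414 / (1+0.116)^6 = 464077.14689
Total PV = 216237.28862 + 464077.14689 = 680314.43552

€680314.44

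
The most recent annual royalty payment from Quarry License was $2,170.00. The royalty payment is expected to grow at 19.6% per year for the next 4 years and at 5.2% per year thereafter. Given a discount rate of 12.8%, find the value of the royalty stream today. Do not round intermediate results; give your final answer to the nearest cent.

$48031.52

D_1 = 2595.32000
D_2 = 3104.00272
D_3 = 3712.38725
D_4 = 4440.01515
Terminal value at year 4: TV = D_4×(1+g_2)/(r−g_2) = 4670.89594/0.076 = 61459.15714
P_0 = D_1/(1+r)^1 + D_2/(1+r)^2 + D_3/(1+r)^3 + D_4/(1+r)^4 + TV/(1+r)^4
    = 2300.81560 + 2439.51725 + 2586.58035 + 2742.50895 + 37962.09760 = 48031.51976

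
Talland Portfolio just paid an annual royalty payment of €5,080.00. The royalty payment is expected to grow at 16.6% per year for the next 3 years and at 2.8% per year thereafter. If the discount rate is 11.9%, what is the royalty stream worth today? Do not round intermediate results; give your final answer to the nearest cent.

€81482.76

D_1 = 5923.28000
D_2 = 6906.54448
D_3 = 8053.03086
Terminal value at year 3: TV = D_3×(1+g_2)/(r−g_2) = 8278.51573/0.091 = 90972.70031
P_0 = D_1/(1+r)^1 + D_2/(1+r)^2 + D_3/(1+r)^3 + TV/(1+r)^3
    = 5293.36908 + 5515.70004 + 5747.36930 + 64926.32574 = 81482.76416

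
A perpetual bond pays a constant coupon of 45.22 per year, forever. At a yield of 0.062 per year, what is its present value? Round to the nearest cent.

729.35

Level perpetuity: PV = C / r = 45.22 / 0.062 = 729.35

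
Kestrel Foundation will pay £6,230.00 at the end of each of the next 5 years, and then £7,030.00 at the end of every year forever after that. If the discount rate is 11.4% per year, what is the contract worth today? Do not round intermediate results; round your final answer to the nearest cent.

£58739.46

PV of 5-year annuity: £6,230.00 × [1 − (1+0.114)^−5] / 0.114 = 22795.61676
Perpetuity value at year 5: £7,030.00 / 0.114 = 61666.66667
PV of perpetuity: 61666.66667 / (1+0.114)^5 = 35943.84390
Total PV = 22795.61676 + 35943.84390 = 58739.46066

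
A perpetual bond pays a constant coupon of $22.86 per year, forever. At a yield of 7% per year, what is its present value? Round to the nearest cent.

$326.57

Level perpetuity: PV = C / r = $22.86 / 0.07 = $326.57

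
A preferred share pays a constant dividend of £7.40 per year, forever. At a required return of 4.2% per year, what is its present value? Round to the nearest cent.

£176.19

Level perpetuity: PV = C / r = £7.40 / 0.042 = £176.19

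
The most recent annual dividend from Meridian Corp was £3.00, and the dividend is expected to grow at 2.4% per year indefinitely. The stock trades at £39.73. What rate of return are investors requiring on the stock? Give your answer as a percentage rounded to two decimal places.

10.13%

D₁ = £3.00 × 1.024 = £3.0720
P = D₁/(r − g) ⇒ r = D₁/P + g = £3.0720/£39.73 + 0.024 = 0.077322 + 0.024 = 0.101322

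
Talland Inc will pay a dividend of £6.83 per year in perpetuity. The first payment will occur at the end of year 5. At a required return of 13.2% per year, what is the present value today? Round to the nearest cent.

Value at end of year 4: C / r = £6.83 / 0.132 = £51.7424
Discount to today: PV = £51.7424 / (1 + 0.132)^4 = £51.7424 / 1.642047 = £31.51

£31.51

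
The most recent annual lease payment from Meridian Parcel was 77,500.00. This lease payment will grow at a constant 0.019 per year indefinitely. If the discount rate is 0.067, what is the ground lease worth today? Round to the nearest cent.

1645260.42

D₁ = D₀ × (1 + g) = 77,500.00 × 1.019 = 78,972.5000
Growing perpetuity: P = D₁ / (r − g) = 78,972.5000 / (0.067 − 0.019) = 1,645,260.42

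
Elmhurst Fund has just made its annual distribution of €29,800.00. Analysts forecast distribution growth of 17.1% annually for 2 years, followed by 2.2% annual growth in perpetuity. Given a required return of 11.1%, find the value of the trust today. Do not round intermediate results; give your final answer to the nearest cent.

€444671.85

D_1 = 34895.80000
D_2 = 40862.98180
Terminal value at year 2: TV = D_2×(1+g_2)/(r−g_2) = 41761.96740/0.089 = 469235.58876
P_0 = D_1/(1+r)^1 + D_2/(1+r)^2 + TV/(1+r)^2
    = 31409.36094 + 33105.63605 + 380156.85446 = 444671.85145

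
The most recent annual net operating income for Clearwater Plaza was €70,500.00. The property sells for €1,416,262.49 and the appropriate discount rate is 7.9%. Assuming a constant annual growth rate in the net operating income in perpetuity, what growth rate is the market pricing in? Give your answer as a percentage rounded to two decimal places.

2.78%

P = D₀(1+g)/(r−g) ⇒ P(r−g) = D₀(1+g) ⇒ g(P+D₀) = P·r − D₀
g = (P·r − D₀)/(P + D₀) = (€1,416,262.49×0.079 − €70,500.00) / (€1,416,262.49 + €70,500.00) = 0.027835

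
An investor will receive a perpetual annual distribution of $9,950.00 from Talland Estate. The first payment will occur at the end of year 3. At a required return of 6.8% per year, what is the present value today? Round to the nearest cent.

Value at end of year 2: C / r = $9,950.00 / 0.068 = $146,323.5294
Discount to today: PV = $146,323.5294 / (1 + 0.068)^2 = $146,323.5294 / 1.140624 = $128,283.75

$128283.75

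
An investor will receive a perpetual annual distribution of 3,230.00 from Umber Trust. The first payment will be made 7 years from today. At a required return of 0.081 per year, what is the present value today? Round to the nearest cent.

24989.83

Value at end of year 6: C / r = 3,230.00 / 0.081 = 39,876.5432
Discount to today: PV = 39,876.5432 / (1 + 0.081)^6 = 39,876.5432 / 1.595711 = 24,989.83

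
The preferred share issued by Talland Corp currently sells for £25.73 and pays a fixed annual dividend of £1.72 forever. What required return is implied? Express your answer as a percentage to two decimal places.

6.68%

P = C/r ⇒ r = C/P = £1.72/£25.73 = 0.066848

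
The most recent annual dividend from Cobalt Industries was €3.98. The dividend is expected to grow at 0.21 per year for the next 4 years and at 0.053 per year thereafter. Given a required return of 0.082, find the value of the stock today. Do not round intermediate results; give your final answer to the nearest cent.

D_1 = 4.81580
D_2 = 5.82712
D_3 = 7.05081
D_4 = 8.53148
Terminal value at year 4: TV = D_4×(1+g_2)/(r−g_2) = 8.98365/0.029 = 309.78111
P_0 = D_1/(1+r)^1 + D_2/(1+r)^2 + D_3/(1+r)^3 + D_4/(1+r)^4 + TV/(1+r)^4
    = 4.45083 + 4.97736 + 5.56618 + 6.22466 + 226.01949 = 247.23852

€247.24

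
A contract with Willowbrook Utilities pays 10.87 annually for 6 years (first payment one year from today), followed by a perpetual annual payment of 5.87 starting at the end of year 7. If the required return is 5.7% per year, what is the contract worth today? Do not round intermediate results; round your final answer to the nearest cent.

127.80

PV of 6-year annuity: 10.87 × [1 − (1+0.057)^−6] / 0.057 = 53.95886
Perpetuity value at year 6: 5.87 / 0.057 = 102.98246
PV of perpetuity: 102.98246 / (1+0.057)^6 = 73.84368
Total PV = 53.95886 + 73.84368 = 127.80254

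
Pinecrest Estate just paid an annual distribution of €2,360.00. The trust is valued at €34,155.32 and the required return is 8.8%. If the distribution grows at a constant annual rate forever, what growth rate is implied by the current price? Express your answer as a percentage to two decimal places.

P = D₀(1+g)/(r−g) ⇒ P(r−g) = D₀(1+g) ⇒ g(P+D₀) = P·r − D₀
g = (P·r − D₀)/(P + D₀) = (€34,155.32×0.088 − €2,360.00) / (€34,155.32 + €2,360.00) = 0.017682

1.77%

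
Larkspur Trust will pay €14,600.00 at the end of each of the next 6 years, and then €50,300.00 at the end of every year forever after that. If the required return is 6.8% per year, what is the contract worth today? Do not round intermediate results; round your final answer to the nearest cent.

€568484.67

PV of 6-year annuity: €14,600.00 × [1 − (1+0.068)^−6] / 0.068 = 70023.24160
Perpetuity value at year 6: €50,300.00 / 0.068 = 739705.88235
PV of perpetuity: 739705.88235 / (1+0.068)^6 = 498461.42671
Total PV = 70023.24160 + 498461.42671 = 568484.66831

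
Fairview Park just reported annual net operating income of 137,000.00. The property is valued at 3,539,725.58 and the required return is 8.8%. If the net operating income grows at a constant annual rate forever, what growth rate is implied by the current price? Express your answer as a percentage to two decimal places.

4.75%

P = D₀(1+g)/(r−g) ⇒ P(r−g) = D₀(1+g) ⇒ g(P+D₀) = P·r − D₀
g = (P·r − D₀)/(P + D₀) = (3,539,725.58×0.088 − 137,000.00) / (3,539,725.58 + 137,000.00) = 0.047460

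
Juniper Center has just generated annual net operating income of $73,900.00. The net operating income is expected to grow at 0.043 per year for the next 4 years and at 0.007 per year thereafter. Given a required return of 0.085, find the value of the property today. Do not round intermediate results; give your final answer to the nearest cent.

$1082779.39

D_1 = 77077.70000
D_2 = 80392.04110
D_3 = 83848.89887
D_4 = 87454.40152
Terminal value at year 4: TV = D_4×(1+g_2)/(r−g_2) = 88066.58233/0.078 = 1129058.74781
P_0 = D_1/(1+r)^1 + D_2/(1+r)^2 + D_3/(1+r)^3 + D_4/(1+r)^4 + TV/(1+r)^4
    = 71039.35484 + 68289.44433 + 65645.98197 + 63104.84718 + 814699.75785 = 1082779.38616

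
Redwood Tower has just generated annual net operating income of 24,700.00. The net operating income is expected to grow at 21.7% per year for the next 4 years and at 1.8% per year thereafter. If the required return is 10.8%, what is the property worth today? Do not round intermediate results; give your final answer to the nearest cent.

532244.72

D_1 = 30059.90000
D_2 = 36582.89830
D_3 = 44521.38723
D_4 = 54182.52826
Terminal value at year 4: TV = D_4×(1+g_2)/(r−g_2) = 55157.81377/0.09 = 612864.59743
P_0 = D_1/(1+r)^1 + D_2/(1+r)^2 + D_3/(1+r)^3 + D_4/(1+r)^4 + TV/(1+r)^4
    = 27129.87365 + 29798.78721 + 32730.25635 + 35950.11009 + 406635.68964 = 532244.71693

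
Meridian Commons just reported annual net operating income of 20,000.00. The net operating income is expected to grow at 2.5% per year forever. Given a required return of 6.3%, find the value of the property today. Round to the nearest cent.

539473.68

D₁ = D₀ × (1 + g) = 20,000.00 × 1.025 = 20,500.0000
Growing perpetuity: P = D₁ / (r − g) = 20,500.0000 / (0.063 − 0.025) = 539,473.68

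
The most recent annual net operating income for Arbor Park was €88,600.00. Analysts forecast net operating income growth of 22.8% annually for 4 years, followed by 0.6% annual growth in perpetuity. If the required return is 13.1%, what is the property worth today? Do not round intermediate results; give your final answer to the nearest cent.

€1428168.60

D_1 = 108800.80000
D_2 = 133607.38240
D_3 = 164069.86559
D_4 = 201477.79494
Terminal value at year 4: TV = D_4×(1+g_2)/(r−g_2) = 202686.66171/0.125 = 1621493.29369
P_0 = D_1/(1+r)^1 + D_2/(1+r)^2 + D_3/(1+r)^3 + D_4/(1+r)^4 + TV/(1+r)^4
    = 96198.76216 + 104449.23071 + 113407.29912 + 123133.65457 + 990979.65201 = 1428168.59857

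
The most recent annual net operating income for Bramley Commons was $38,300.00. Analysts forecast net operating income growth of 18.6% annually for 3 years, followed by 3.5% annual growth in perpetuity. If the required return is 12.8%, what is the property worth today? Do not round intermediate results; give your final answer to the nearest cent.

D_1 = 45423.80000
D_2 = 53872.62680
D_3 = 63892.93538
Terminal value at year 3: TV = D_3×(1+g_2)/(r−g_2) = 66129.18812/0.093 = 711066.53896
P_0 = D_1/(1+r)^1 + D_2/(1+r)^2 + D_3/(1+r)^3 + TV/(1+r)^3
    = 40269.32624 + 42339.91216 + 44516.96439 + 495430.73268 = 622556.93548

$622556.94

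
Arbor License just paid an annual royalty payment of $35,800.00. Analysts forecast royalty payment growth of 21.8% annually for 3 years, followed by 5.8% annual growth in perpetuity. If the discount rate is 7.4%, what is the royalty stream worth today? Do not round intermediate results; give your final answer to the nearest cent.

D_1 = 43604.40000
D_2 = 53110.15920
D_3 = 64688.17391
Terminal value at year 3: TV = D_3×(1+g_2)/(r−g_2) = 68440.08799/0.016 = 4277505.49951
P_0 = D_1/(1+r)^1 + D_2/(1+r)^2 + D_3/(1+r)^3 + TV/(1+r)^3
    = 40600.00000 + 46043.57542 + 52217.01570 + 3452850.16307 = 3591710.75419

$3591710.75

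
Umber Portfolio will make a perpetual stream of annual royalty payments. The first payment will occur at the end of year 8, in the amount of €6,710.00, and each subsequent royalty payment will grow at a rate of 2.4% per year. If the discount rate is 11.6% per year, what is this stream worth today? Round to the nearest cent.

€33828.70

Value at end of year 7: C₁ / (r − g) = €6,710.00 / (0.116 − 0.024) = €72,934.7826
Discount to today: PV = €72,934.7826 / (1 + 0.116)^7 = €72,934.7826 / 2.156003 = €33,828.70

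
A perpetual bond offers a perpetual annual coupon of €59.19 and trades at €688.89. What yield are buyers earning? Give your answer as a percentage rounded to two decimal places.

P = C/r ⇒ r = C/P = €59.19/€688.89 = 0.085921

8.59%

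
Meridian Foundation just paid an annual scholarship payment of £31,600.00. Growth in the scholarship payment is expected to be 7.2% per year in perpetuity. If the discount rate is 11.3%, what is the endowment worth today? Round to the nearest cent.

£826224.39

D₁ = D₀ × (1 + g) = £31,600.00 × 1.072 = £33,875.2000
Growing perpetuity: P = D₁ / (r − g) = £33,875.2000 / (0.113 − 0.072) = £826,224.39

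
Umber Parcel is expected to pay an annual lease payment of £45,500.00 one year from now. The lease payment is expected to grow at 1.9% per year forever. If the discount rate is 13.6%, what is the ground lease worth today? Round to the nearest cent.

Growing perpetuity: P = D₁ / (r − g) = £45,500.0000 / (0.136 − 0.019) = £388,888.89

£388888.89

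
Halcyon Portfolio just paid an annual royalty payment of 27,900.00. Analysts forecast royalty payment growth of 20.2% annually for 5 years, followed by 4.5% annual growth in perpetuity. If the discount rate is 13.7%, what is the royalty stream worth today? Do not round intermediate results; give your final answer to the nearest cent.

583787.22

D_1 = 33535.80000
D_2 = 40310.03160
D_3 = 48452.65798
D_4 = 58240.09490
D_5 = 70004.59406
Terminal value at year 5: TV = D_5×(1+g_2)/(r−g_2) = 73154.80080/0.092 = 795160.87824
P_0 = D_1/(1+r)^1 + D_2/(1+r)^2 + D_3/(1+r)^3 + D_4/(1+r)^4 + D_5/(1+r)^5 + TV/(1+r)^5
    = 29494.98681 + 31181.15580 + 32963.71967 + 34848.18914 + 36840.38992 + 418458.77684 = 583787.21818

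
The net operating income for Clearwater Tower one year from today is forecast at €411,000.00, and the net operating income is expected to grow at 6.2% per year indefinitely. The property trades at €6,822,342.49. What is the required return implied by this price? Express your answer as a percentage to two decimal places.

P = D₁/(r − g) ⇒ r = D₁/P + g = €411,000.0000/€6,822,342.49 + 0.062 = 0.060243 + 0.062 = 0.122243

12.22%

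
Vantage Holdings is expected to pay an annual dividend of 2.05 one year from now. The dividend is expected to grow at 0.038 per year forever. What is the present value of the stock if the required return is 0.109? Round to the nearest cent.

28.87

Growing perpetuity: P = D₁ / (r − g) = 2.0500 / (0.109 − 0.038) = 28.87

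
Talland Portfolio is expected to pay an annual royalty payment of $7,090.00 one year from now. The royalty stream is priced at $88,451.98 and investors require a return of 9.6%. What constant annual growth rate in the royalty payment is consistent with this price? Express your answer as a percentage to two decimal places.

1.58%

P = D₁/(r−g) ⇒ g = r − D₁/P = 0.096 − $7,090.00/$88,451.98 = 0.015844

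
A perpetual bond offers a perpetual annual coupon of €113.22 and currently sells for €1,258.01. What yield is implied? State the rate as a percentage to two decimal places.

P = C/r ⇒ r = C/P = €113.22/€1,258.01 = 0.089999

9.00%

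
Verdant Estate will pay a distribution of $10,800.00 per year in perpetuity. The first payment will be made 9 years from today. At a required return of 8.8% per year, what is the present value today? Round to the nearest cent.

$62504.30

Value at end of year 8: C / r = $10,800.00 / 0.088 = $122,727.2727
Discount to today: PV = $122,727.2727 / (1 + 0.088)^8 = $122,727.2727 / 1.963501 = $62,504.30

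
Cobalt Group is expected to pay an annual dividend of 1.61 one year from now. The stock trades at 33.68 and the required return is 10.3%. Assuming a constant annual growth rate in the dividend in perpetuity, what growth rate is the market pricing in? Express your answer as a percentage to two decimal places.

5.52%

P = D₁/(r−g) ⇒ g = r − D₁/P = 0.103 − 1.61/33.68 = 0.055197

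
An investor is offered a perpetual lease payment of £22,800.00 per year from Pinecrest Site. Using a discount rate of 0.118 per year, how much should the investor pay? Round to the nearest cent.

£193220.34

Level perpetuity: PV = C / r = £22,800.00 / 0.118 = £193,220.34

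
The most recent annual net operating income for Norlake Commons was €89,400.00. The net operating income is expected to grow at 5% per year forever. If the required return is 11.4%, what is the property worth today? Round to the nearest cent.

€1466718.75

D₁ = D₀ × (1 + g) = €89,400.00 × 1.05 = €93,870.0000
Growing perpetuity: P = D₁ / (r − g) = €93,870.0000 / (0.114 − 0.05) = €1,466,718.75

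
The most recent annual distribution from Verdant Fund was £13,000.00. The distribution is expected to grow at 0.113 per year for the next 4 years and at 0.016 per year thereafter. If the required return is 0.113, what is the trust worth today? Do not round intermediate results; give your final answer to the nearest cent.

£188164.95

D_1 = 14469.00000
D_2 = 16103.99700
D_3 = 17923.74866
D_4 = 19949.13226
Terminal value at year 4: TV = D_4×(1+g_2)/(r−g_2) = 20268.31838/0.097 = 208951.73583
P_0 = D_1/(1+r)^1 + D_2/(1+r)^2 + D_3/(1+r)^3 + D_4/(1+r)^4 + TV/(1+r)^4
    = 13000.00000 + 13000.00000 + 13000.00000 + 13000.00000 + 136164.94845 = 188164.94845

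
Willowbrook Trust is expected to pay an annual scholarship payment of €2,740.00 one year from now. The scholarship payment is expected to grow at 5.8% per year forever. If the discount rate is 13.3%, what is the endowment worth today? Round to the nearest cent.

€36533.33

Growing perpetuity: P = D₁ / (r − g) = €2,740.0000 / (0.133 − 0.058) = €36,533.33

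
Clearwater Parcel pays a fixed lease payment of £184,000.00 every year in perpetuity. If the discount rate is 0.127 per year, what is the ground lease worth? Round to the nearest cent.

£1448818.90

Level perpetuity: PV = C / r = £184,000.00 / 0.127 = £1,448,818.90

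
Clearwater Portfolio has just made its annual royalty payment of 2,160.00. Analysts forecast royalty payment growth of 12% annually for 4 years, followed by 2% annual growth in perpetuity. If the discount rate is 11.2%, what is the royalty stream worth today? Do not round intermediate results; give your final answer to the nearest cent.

33440.96

D_1 = 2419.20000
D_2 = 2709.50400
D_3 = 3034.64448
D_4 = 3398.80182
Terminal value at year 4: TV = D_4×(1+g_2)/(r−g_2) = 3466.77785/0.092 = 37682.36798
P_0 = D_1/(1+r)^1 + D_2/(1+r)^2 + D_3/(1+r)^3 + D_4/(1+r)^4 + TV/(1+r)^4
    = 2175.53957 + 2191.19093 + 2206.95490 + 2222.83227 + 24644.44472 = 33440.96239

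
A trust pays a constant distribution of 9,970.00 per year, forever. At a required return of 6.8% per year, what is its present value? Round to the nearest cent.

Level perpetuity: PV = C / r = 9,970.00 / 0.068 = 146,617.65

146617.65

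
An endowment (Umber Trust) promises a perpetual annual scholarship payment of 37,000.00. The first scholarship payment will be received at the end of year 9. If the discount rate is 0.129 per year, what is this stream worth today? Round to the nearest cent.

108657.69

Value at end of year 8: C / r = 37,000.00 / 0.129 = 286,821.7054
Discount to today: PV = 286,821.7054 / (1 + 0.129)^8 = 286,821.7054 / 2.639682 = 108,657.69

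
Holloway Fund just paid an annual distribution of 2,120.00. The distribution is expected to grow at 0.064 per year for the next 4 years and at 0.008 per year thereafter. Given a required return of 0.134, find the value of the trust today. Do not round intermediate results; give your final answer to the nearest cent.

20394.06

D_1 = 2255.68000
D_2 = 2400.04352
D_3 = 2553.64631
D_4 = 2717.07967
Terminal value at year 4: TV = D_4×(1+g_2)/(r−g_2) = 2738.81631/0.126 = 21736.63735
P_0 = D_1/(1+r)^1 + D_2/(1+r)^2 + D_3/(1+r)^3 + D_4/(1+r)^4 + TV/(1+r)^4
    = 1989.13580 + 1866.34964 + 1751.14287 + 1643.04763 + 13144.38108 = 20394.05703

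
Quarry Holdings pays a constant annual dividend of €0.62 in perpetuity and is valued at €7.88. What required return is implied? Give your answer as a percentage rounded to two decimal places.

7.87%

P = C/r ⇒ r = C/P = €0.62/€7.88 = 0.078680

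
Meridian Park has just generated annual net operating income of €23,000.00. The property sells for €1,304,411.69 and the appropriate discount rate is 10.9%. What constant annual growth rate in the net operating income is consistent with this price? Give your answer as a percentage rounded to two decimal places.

P = D₀(1+g)/(r−g) ⇒ P(r−g) = D₀(1+g) ⇒ g(P+D₀) = P·r − D₀
g = (P·r − D₀)/(P + D₀) = (€1,304,411.69×0.109 − €23,000.00) / (€1,304,411.69 + €23,000.00) = 0.089784

8.98%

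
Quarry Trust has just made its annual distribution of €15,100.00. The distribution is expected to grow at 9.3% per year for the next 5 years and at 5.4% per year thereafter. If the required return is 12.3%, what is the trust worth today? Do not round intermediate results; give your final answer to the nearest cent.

€271111.99

D_1 = 16504.30000
D_2 = 18039.19990
D_3 = 19716.84549
D_4 = 21550.51212
D_5 = 23554.70975
Terminal value at year 5: TV = D_5×(1+g_2)/(r−g_2) = 24826.66408/0.069 = 359806.72573
P_0 = D_1/(1+r)^1 + D_2/(1+r)^2 + D_3/(1+r)^3 + D_4/(1+r)^4 + D_5/(1+r)^5 + TV/(1+r)^5
    = 14696.61621 + 14304.00847 + 13921.88892 + 13549.97737 + 13188.00113 + 201451.49555 = 271111.98765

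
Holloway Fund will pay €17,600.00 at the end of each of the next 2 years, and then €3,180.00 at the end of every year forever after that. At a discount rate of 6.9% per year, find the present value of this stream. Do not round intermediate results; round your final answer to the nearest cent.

€72194.76

PV of 2-year annuity: €17,600.00 × [1 − (1+0.069)^−2] / 0.069 = 31865.28067
Perpetuity value at year 2: €3,180.00 / 0.069 = 46086.95652
PV of perpetuity: 46086.95652 / (1+0.069)^2 = 40329.47967
Total PV = 31865.28067 + 40329.47967 = 72194.76034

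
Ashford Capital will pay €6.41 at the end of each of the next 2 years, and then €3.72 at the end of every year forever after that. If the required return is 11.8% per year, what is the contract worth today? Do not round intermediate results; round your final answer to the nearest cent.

PV of 2-year annuity: €6.41 × [1 − (1+0.118)^−2] / 0.118 = 10.86176
Perpetuity value at year 2: €3.72 / 0.118 = 31.52542
PV of perpetuity: 31.52542 / (1+0.118)^2 = 25.22187
Total PV = 10.86176 + 25.22187 = 36.08364

€36.08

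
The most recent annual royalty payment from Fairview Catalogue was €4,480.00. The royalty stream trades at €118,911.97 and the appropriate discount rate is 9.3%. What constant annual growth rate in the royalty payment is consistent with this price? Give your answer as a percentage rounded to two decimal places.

P = D₀(1+g)/(r−g) ⇒ P(r−g) = D₀(1+g) ⇒ g(P+D₀) = P·r − D₀
g = (P·r − D₀)/(P + D₀) = (€118,911.97×0.093 − €4,480.00) / (€118,911.97 + €4,480.00) = 0.053316

5.33%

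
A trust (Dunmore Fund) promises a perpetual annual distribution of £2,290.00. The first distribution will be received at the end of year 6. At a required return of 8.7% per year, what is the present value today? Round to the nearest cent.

£17344.77

Value at end of year 5: C / r = £2,290.00 / 0.087 = £26,321.8391
Discount to today: PV = £26,321.8391 / (1 + 0.087)^5 = £26,321.8391 / 1.517566 = £17,344.77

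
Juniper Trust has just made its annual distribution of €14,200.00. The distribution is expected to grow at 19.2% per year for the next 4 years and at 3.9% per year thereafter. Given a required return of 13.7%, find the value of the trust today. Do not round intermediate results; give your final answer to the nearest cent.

€245870.93

D_1 = 16926.40000
D_2 = 20176.26880
D_3 = 24050.11241
D_4 = 28667.73399
Terminal value at year 4: TV = D_4×(1+g_2)/(r−g_2) = 29785.77562/0.098 = 303936.48590
P_0 = D_1/(1+r)^1 + D_2/(1+r)^2 + D_3/(1+r)^3 + D_4/(1+r)^4 + TV/(1+r)^4
    = 14886.89534 + 15607.01780 + 16361.97469 + 17153.45104 + 181861.58805 = 245870.92692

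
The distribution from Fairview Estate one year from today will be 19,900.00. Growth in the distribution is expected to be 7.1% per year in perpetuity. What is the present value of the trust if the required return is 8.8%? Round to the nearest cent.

Growing perpetuity: P = D₁ / (r − g) = 19,900.0000 / (0.088 − 0.071) = 1,170,588.24

1170588.24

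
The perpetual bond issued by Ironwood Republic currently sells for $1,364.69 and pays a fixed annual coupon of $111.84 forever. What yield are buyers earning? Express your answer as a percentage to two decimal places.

P = C/r ⇒ r = C/P = $111.84/$1,364.69 = 0.081953

8.20%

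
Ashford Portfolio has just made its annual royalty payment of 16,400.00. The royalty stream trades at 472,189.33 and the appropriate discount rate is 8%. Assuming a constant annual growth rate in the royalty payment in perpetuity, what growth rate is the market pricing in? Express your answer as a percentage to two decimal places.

4.37%

P = D₀(1+g)/(r−g) ⇒ P(r−g) = D₀(1+g) ⇒ g(P+D₀) = P·r − D₀
g = (P·r − D₀)/(P + D₀) = (472,189.33×0.08 − 16,400.00) / (472,189.33 + 16,400.00) = 0.043749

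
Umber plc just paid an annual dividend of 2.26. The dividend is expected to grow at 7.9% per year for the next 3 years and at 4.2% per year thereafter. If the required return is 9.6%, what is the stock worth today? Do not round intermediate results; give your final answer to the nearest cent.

D_1 = 2.43854
D_2 = 2.63118
D_3 = 2.83905
Terminal value at year 3: TV = D_3×(1+g_2)/(r−g_2) = 2.95829/0.054 = 54.78312
P_0 = D_1/(1+r)^1 + D_2/(1+r)^2 + D_3/(1+r)^3 + TV/(1+r)^3
    = 2.22495 + 2.19043 + 2.15646 + 41.61166 = 48.18350

48.18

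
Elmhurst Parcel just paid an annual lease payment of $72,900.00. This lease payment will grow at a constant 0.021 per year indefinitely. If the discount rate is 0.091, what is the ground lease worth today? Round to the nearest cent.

D₁ = D₀ × (1 + g) = $72,900.00 × 1.021 = $74,430.9000
Growing perpetuity: P = D₁ / (r − g) = $74,430.9000 / (0.091 − 0.021) = $1,063,298.57

$1063298.57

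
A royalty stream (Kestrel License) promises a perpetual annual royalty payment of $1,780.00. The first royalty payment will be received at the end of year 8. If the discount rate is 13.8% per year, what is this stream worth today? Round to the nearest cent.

$5218.49

Value at end of year 7: C / r = $1,780.00 / 0.138 = $12,898.5507
Discount to today: PV = $12,898.5507 / (1 + 0.138)^7 = $12,898.5507 / 2.471700 = $5,218.49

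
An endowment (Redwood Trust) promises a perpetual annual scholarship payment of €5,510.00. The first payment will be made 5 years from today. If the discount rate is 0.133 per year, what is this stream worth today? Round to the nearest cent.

Value at end of year 4: C / r = €5,510.00 / 0.133 = €41,428.5714
Discount to today: PV = €41,428.5714 / (1 + 0.133)^4 = €41,428.5714 / 1.647857 = €25,140.87

€25140.87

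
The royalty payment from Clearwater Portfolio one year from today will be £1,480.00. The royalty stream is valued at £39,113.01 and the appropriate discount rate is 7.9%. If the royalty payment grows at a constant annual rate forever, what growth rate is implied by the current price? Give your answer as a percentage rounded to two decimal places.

4.12%

P = D₁/(r−g) ⇒ g = r − D₁/P = 0.079 − £1,480.00/£39,113.01 = 0.041161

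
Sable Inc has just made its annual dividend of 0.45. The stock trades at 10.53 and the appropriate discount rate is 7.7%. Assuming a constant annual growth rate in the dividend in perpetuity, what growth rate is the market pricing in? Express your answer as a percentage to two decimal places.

P = D₀(1+g)/(r−g) ⇒ P(r−g) = D₀(1+g) ⇒ g(P+D₀) = P·r − D₀
g = (P·r − D₀)/(P + D₀) = (10.53×0.077 − 0.45) / (10.53 + 0.45) = 0.032861

3.29%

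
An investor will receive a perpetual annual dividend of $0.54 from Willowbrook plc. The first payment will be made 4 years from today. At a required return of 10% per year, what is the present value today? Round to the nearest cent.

Value at end of year 3: C / r = $0.54 / 0.1 = $5.4000
Discount to today: PV = $5.4000 / (1 + 0.1)^3 = $5.4000 / 1.331000 = $4.06

$4.06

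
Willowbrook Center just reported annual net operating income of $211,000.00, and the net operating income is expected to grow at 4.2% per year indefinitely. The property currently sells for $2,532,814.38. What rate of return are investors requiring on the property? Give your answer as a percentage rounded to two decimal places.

D₁ = $211,000.00 × 1.042 = $219,862.0000
P = D₁/(r − g) ⇒ r = D₁/P + g = $219,862.0000/$2,532,814.38 + 0.042 = 0.086805 + 0.042 = 0.128805

12.88%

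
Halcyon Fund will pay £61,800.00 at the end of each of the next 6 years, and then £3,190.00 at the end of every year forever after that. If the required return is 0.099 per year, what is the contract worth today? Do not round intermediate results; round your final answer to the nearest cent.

PV of 6-year annuity: £61,800.00 × [1 − (1+0.099)^−6] / 0.099 = 269945.70897
Perpetuity value at year 6: £3,190.00 / 0.099 = 32222.22222
PV of perpetuity: 32222.22222 / (1+0.099)^6 = 18288.13142
Total PV = 269945.70897 + 18288.13142 = 288233.84039

£288233.84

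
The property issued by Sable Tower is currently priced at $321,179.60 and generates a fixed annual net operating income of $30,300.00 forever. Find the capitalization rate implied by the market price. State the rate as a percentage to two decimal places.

P = C/r ⇒ r = C/P = $30,300.00/$321,179.60 = 0.094340

9.43%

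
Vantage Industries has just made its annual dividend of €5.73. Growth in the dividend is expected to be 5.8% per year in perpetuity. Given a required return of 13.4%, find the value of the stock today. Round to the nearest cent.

€79.77

D₁ = D₀ × (1 + g) = €5.73 × 1.058 = €6.0623
Growing perpetuity: P = D₁ / (r − g) = €6.0623 / (0.134 − 0.058) = €79.77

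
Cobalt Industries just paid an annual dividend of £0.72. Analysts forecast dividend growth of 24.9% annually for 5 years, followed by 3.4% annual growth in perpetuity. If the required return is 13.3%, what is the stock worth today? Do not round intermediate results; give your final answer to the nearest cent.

£17.11

D_1 = 0.89928
D_2 = 1.12320
D_3 = 1.40288
D_4 = 1.75219
D_5 = 2.18849
Terminal value at year 5: TV = D_5×(1+g_2)/(r−g_2) = 2.26290/0.099 = 22.85757
P_0 = D_1/(1+r)^1 + D_2/(1+r)^2 + D_3/(1+r)^3 + D_4/(1+r)^4 + D_5/(1+r)^5 + TV/(1+r)^5
    = 0.79372 + 0.87498 + 0.96456 + 1.06332 + 1.17218 + 12.24279 = 17.11155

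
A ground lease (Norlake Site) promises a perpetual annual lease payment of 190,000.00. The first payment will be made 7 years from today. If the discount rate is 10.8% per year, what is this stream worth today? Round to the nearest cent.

Value at end of year 6: C / r = 190,000.00 / 0.108 = 1,759,259.2593
Discount to today: PV = 1,759,259.2593 / (1 + 0.108)^6 = 1,759,259.2593 / 1.850285 = 950,804.62

950804.62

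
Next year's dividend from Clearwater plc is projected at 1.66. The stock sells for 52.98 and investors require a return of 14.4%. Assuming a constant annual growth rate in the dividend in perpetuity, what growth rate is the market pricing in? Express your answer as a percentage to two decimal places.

11.27%

P = D₁/(r−g) ⇒ g = r − D₁/P = 0.144 − 1.66/52.98 = 0.112667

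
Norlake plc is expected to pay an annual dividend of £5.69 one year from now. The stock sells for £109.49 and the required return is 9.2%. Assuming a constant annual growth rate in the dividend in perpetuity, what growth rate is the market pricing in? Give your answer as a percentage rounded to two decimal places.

4.00%

P = D₁/(r−g) ⇒ g = r − D₁/P = 0.092 − £5.69/£109.49 = 0.040032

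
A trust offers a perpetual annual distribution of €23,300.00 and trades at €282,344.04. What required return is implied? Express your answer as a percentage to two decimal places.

P = C/r ⇒ r = C/P = €23,300.00/€282,344.04 = 0.082523

8.25%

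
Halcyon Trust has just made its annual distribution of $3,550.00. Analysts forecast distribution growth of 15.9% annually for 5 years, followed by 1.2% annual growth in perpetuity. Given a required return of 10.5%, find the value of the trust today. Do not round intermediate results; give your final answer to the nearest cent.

$69566.04

D_1 = 4114.45000
D_2 = 4768.64755
D_3 = 5526.86251
D_4 = 6405.63365
D_5 = 7424.12940
Terminal value at year 5: TV = D_5×(1+g_2)/(r−g_2) = 7513.21895/0.093 = 80787.30057
P_0 = D_1/(1+r)^1 + D_2/(1+r)^2 + D_3/(1+r)^3 + D_4/(1+r)^4 + D_5/(1+r)^5 + TV/(1+r)^5
    = 3723.48416 + 3905.44628 + 4096.30067 + 4296.48188 + 4506.44570 + 49037.88228 = 69566.04098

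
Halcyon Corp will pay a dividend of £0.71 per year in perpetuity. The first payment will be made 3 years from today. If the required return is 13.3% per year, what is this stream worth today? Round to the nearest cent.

Value at end of year 2: C / r = £0.71 / 0.133 = £5.3383
Discount to today: PV = £5.3383 / (1 + 0.133)^2 = £5.3383 / 1.283689 = £4.16

£4.16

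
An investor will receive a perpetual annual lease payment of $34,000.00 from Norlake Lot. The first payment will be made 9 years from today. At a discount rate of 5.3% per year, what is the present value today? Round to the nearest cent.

Value at end of year 8: C / r = $34,000.00 / 0.053 = $641,509.4340
Discount to today: PV = $641,509.4340 / (1 + 0.053)^8 = $641,509.4340 / 1.511565 = $424,400.69

$424400.69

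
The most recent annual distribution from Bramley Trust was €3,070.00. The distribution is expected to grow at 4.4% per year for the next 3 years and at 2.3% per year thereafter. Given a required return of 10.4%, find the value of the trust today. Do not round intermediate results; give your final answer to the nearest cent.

€41033.32

D_1 = 3205.08000
D_2 = 3346.10352
D_3 = 3493.33207
Terminal value at year 3: TV = D_3×(1+g_2)/(r−g_2) = 3573.67871/0.081 = 44119.49028
P_0 = D_1/(1+r)^1 + D_2/(1+r)^2 + D_3/(1+r)^3 + TV/(1+r)^3
    = 2903.15217 + 2745.37216 + 2596.16716 + 32788.62963 = 41033.32112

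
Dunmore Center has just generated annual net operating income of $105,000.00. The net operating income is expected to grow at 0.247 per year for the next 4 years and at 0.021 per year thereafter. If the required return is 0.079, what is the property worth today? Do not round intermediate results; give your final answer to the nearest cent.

D_1 = 130935.00000
D_2 = 163275.94500
D_3 = 203605.10341
D_4 = 253895.56396
Terminal value at year 4: TV = D_4×(1+g_2)/(r−g_2) = 259227.37080/0.058 = 4469437.42761
P_0 = D_1/(1+r)^1 + D_2/(1+r)^2 + D_3/(1+r)^3 + D_4/(1+r)^4 + TV/(1+r)^4
    = 121348.47081 + 140242.39397 + 162078.09572 + 187313.61016 + 3297365.44784 = 3908348.01850

$3908348.02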